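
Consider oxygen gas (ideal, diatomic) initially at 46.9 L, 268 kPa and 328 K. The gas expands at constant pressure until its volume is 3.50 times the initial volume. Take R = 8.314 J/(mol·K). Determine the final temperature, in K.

Isobaric: P stays 268 kPa; V/T = const ⇒ T₂ = 1150 K, V₂ = 164 L.

1150 K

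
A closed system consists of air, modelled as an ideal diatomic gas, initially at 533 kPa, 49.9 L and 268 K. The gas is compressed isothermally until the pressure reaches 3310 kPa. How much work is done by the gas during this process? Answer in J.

-48600 J

n = P₁V₁/(RT₁) = 533×49.9/(8.314×268) = 11.9 mol.
Isothermal: T stays 268 K; PV = const ⇒ V₂ = 8.04 L, P₂ = 3310 kPa.
W = nRT ln(V₂/V₁) = 11.9×8.314×268×ln(0.161) = -48600 J.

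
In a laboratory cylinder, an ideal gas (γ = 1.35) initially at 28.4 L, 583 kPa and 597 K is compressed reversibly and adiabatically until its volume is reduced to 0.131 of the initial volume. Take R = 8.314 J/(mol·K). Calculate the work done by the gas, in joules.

-49000 J

n = P₁V₁/(RT₁) = 583×28.4/(8.314×597) = 3.34 mol.
Adiabatic: TV^(γ−1) = const ⇒ T₂ = 597×(7.63)^0.350 = 1220 K; PV^γ = const ⇒ P₂ = 9060 kPa.
ΔU = nCvΔT = 3.34×23.8×(1220−597) = 49000 J.
Q = 0 for an adiabatic process, so W = −ΔU = -49000 J.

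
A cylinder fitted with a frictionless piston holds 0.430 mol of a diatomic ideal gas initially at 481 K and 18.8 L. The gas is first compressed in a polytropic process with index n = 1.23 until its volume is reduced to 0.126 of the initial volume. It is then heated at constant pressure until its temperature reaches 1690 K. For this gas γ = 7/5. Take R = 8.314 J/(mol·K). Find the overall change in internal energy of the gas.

10800 J

P₁ = nRT₁/V₁ = 0.430×8.314×481/18.8 = 91.5 kPa.
Step 1 — Polytropic n=1.23: T₂ = T₁(V₁/V₂)^(n−1) = 481×(7.94)^0.23 = 775 K; P₂ = P₁(V₁/V₂)^n = 1170 kPa.
W = (P₁V₁−P₂V₂)/(n−1) = (91.5×18.8−1170×2.37)/0.23 = -4560 J.
ΔU = nCvΔT = 0.430×20.8×(775−481) = 2620 J.
Q = ΔU + W = -1940 J.
State after step 1: P = 1170 kPa, V = 2.37 L, T = 775 K.
Step 2 — Isobaric: P stays 1170 kPa; V/T = const ⇒ T₂ = 1690 K, V₂ = 5.17 L.
W = PΔV = 1170×(5.17−2.37) kPa·L = 3270 J.
ΔU = nCvΔT = 0.430×20.8×(1690−775) = 8180 J.
Q = ΔU + W = nCpΔT = 11500 J.
Net over both steps: W = -1290 J, Q = 9520 J, ΔU = 10800 J.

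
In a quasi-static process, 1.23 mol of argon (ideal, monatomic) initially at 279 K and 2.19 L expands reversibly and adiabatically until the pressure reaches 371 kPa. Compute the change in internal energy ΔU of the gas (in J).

-1690 J

P₁ = nRT₁/V₁ = 1.23×8.314×279/2.19 = 1300 kPa.
Adiabatic: T₂/T₁ = (P₂/P₁)^((γ−1)/γ) ⇒ T₂ = 279×(0.285)^0.400 = 169 K; V₂ = 4.65 L.
For an ideal gas ΔU = nCvΔT with Cv = (3/2)R = 12.5 J/(mol·K).
ΔU = 1.23×12.5×(169−279) = -1690 J.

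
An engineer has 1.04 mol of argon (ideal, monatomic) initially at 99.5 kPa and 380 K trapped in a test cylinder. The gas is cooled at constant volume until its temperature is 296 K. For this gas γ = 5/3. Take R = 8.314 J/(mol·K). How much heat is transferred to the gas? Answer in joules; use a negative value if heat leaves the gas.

-1090 J

V₁ = nRT₁/P₁ = 1.04×8.314×380/99.5 = 33.0 L.
Isochoric: V stays 33.0 L; P/T = const ⇒ T₂ = 296 K, P₂ = 77.5 kPa.
W = 0 (no volume change).
ΔU = nCvΔT = 1.04×12.5×(296−380) = -1090 J.
Q = ΔU = -1090 J.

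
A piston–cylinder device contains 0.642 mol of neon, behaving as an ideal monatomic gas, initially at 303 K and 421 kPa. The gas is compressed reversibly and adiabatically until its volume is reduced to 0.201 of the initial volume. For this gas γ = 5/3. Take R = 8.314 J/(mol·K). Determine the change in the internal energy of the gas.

V₁ = nRT₁/P₁ = 0.642×8.314×303/421 = 3.84 L.
Adiabatic: TV^(γ−1) = const ⇒ T₂ = 303×(4.98)^0.667 = 883 K; PV^γ = const ⇒ P₂ = 6100 kPa.
For an ideal gas ΔU = nCvΔT with Cv = (3/2)R = 12.5 J/(mol·K).
ΔU = 0.642×12.5×(883−303) = 4640 J.

4640 J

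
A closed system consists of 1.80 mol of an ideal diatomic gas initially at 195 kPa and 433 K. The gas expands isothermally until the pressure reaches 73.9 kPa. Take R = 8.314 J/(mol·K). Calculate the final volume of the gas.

V₁ = nRT₁/P₁ = 1.80×8.314×433/195 = 33.2 L.
Isothermal: T stays 433 K; PV = const ⇒ V₂ = 87.7 L, P₂ = 73.9 kPa.

87.7 L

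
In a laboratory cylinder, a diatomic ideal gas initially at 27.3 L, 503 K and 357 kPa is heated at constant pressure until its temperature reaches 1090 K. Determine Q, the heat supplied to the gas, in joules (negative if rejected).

n = P₁V₁/(RT₁) = 357×27.3/(8.314×503) = 2.33 mol.
Isobaric: P stays 357 kPa; V/T = const ⇒ T₂ = 1090 K, V₂ = 59.2 L.
W = PΔV = 357×(59.2−27.3) kPa·L = 11400 J.
ΔU = nCvΔT = 2.33×20.8×(1090−503) = 28400 J.
Q = ΔU + W = nCpΔT = 39800 J.

39800 J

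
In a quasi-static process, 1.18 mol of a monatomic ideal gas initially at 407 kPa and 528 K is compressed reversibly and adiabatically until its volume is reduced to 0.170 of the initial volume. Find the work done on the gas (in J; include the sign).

17500 J

V₁ = nRT₁/P₁ = 1.18×8.314×528/407 = 12.7 L.
Adiabatic: TV^(γ−1) = const ⇒ T₂ = 528×(5.88)^0.667 = 1720 K; PV^γ = const ⇒ P₂ = 7800 kPa.
ΔU = nCvΔT = 1.18×12.5×(1720−528) = 17500 J.
Q = 0 for an adiabatic process, so W = −ΔU = -17500 J.
Work done on the gas = −W_by = 17500 J.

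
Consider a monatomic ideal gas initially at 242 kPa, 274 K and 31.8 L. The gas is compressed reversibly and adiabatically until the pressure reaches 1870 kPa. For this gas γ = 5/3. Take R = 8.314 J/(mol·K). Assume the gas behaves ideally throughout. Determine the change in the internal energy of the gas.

14600 J

n = P₁V₁/(RT₁) = 242×31.8/(8.314×274) = 3.38 mol.
Adiabatic: T₂/T₁ = (P₂/P₁)^((γ−1)/γ) ⇒ T₂ = 274×(7.73)^0.400 = 621 K; V₂ = 9.32 L.
For an ideal gas ΔU = nCvΔT with Cv = (3/2)R = 12.5 J/(mol·K).
ΔU = 3.38×12.5×(621−274) = 14600 J.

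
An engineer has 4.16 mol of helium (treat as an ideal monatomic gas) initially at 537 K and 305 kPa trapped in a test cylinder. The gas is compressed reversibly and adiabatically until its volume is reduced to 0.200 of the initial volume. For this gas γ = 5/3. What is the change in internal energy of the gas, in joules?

53600 J

V₁ = nRT₁/P₁ = 4.16×8.314×537/305 = 60.9 L.
Adiabatic: TV^(γ−1) = const ⇒ T₂ = 537×(5.00)^0.667 = 1570 K; PV^γ = const ⇒ P₂ = 4460 kPa.
For an ideal gas ΔU = nCvΔT with Cv = (3/2)R = 12.5 J/(mol·K).
ΔU = 4.16×12.5×(1570−537) = 53600 J.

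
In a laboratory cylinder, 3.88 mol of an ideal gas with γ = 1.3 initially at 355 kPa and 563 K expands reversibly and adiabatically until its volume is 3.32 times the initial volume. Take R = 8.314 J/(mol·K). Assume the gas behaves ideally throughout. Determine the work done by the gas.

V₁ = nRT₁/P₁ = 3.88×8.314×563/355 = 51.2 L.
Adiabatic: TV^(γ−1) = const ⇒ T₂ = 563×(0.301)^0.300 = 393 K; PV^γ = const ⇒ P₂ = 74.6 kPa.
ΔU = nCvΔT = 3.88×27.7×(393−563) = -18300 J.
Q = 0 for an adiabatic process, so W = −ΔU = 18300 J.

18300 J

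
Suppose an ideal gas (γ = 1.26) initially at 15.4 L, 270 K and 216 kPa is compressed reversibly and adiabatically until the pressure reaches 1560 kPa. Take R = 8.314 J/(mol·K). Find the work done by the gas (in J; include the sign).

-6450 J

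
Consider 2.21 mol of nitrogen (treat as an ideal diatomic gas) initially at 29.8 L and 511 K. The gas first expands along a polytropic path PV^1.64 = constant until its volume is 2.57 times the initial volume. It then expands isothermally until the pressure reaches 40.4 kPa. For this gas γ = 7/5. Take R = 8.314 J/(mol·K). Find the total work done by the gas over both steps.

P₁ = nRT₁/V₁ = 2.21×8.314×511/29.8 = 315 kPa.
Step 1 — Polytropic n=1.64: T₂ = T₁(V₁/V₂)^(n−1) = 511×(0.389)^0.64 = 279 K; P₂ = P₁(V₁/V₂)^n = 67.0 kPa.
W = (P₁V₁−P₂V₂)/(n−1) = (315×29.8−67.0×76.6)/0.64 = 6650 J.
ΔU = nCvΔT = 2.21×20.8×(279−511) = -10600 J.
Q = ΔU + W = -3990 J.
State after step 1: P = 67.0 kPa, V = 76.6 L, T = 279 K.
Step 2 — Isothermal: T stays 279 K; PV = const ⇒ V₂ = 127 L, P₂ = 40.4 kPa.
ΔU = 0 (ideal gas, T constant).
W = nRT ln(V₂/V₁) = 2.21×8.314×279×ln(1.66) = 2600 J.
Q = ΔU + W = 2600 J.
Net over both steps: W = 9250 J, Q = -1390 J, ΔU = -10600 J.

9250 J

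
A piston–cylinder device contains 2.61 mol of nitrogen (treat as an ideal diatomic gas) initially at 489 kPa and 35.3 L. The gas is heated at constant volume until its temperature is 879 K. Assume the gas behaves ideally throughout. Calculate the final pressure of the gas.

T₁ = P₁V₁/(nR) = 489×35.3/(2.61×8.314) = 795 K.
Isochoric: V stays 35.3 L; P/T = const ⇒ T₂ = 879 K, P₂ = 540 kPa.

540 kPa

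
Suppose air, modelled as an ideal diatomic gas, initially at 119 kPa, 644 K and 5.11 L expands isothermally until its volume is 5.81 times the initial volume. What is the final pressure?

Isothermal: T stays 644 K; PV = const ⇒ V₂ = 29.7 L, P₂ = 20.5 kPa.

20.5 kPa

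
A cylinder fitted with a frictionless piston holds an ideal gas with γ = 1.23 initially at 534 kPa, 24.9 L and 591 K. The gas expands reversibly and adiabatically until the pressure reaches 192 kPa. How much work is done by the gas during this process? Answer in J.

10100 J

n = P₁V₁/(RT₁) = 534×24.9/(8.314×591) = 2.71 mol.
Adiabatic: T₂/T₁ = (P₂/P₁)^((γ−1)/γ) ⇒ T₂ = 591×(0.360)^0.187 = 488 K; V₂ = 57.2 L.
ΔU = nCvΔT = 2.71×36.1×(488−591) = -10100 J.
Q = 0 for an adiabatic process, so W = −ΔU = 10100 J.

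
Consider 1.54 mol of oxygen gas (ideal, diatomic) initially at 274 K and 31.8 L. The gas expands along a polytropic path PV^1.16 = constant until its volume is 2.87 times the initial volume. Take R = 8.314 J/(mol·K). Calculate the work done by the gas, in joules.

3400 J

P₁ = nRT₁/V₁ = 1.54×8.314×274/31.8 = 110 kPa.
Polytropic n=1.16: T₂ = T₁(V₁/V₂)^(n−1) = 274×(0.348)^0.16 = 231 K; P₂ = P₁(V₁/V₂)^n = 32.5 kPa.
W = (P₁V₁−P₂V₂)/(n−1) = (110×31.8−32.5×91.3)/0.16 = 3400 J.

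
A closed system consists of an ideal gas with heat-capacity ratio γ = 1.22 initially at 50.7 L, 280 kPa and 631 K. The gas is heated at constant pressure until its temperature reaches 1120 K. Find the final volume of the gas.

90.0 L

Isobaric: P stays 280 kPa; V/T = const ⇒ T₂ = 1120 K, V₂ = 90.0 L.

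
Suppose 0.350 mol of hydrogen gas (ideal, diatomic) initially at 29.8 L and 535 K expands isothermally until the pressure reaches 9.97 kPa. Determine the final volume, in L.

P₁ = nRT₁/V₁ = 0.350×8.314×535/29.8 = 52.2 kPa.
Isothermal: T stays 535 K; PV = const ⇒ V₂ = 156 L, P₂ = 9.97 kPa.

156 L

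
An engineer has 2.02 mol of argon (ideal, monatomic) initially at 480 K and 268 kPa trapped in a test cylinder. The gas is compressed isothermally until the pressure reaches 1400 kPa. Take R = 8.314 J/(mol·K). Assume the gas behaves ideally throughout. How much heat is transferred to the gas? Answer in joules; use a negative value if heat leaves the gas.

V₁ = nRT₁/P₁ = 2.02×8.314×480/268 = 30.1 L.
Isothermal: T stays 480 K; PV = const ⇒ V₂ = 5.76 L, P₂ = 1400 kPa.
ΔU = 0 (ideal gas, T constant).
W = nRT ln(V₂/V₁) = 2.02×8.314×480×ln(0.191) = -13300 J.
Q = ΔU + W = -13300 J.

-13300 J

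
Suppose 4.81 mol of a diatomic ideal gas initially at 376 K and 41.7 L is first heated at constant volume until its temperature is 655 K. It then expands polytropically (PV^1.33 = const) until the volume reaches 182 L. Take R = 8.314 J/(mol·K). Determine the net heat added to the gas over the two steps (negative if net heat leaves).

33200 J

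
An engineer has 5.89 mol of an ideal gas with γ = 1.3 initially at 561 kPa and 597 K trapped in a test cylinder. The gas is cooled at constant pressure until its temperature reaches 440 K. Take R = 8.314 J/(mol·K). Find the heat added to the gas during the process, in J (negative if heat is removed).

-33300 J

V₁ = nRT₁/P₁ = 5.89×8.314×597/561 = 52.1 L.
Isobaric: P stays 561 kPa; V/T = const ⇒ T₂ = 440 K, V₂ = 38.4 L.
W = PΔV = 561×(38.4−52.1) kPa·L = -7690 J.
ΔU = nCvΔT = 5.89×27.7×(440−597) = -25600 J.
Q = ΔU + W = nCpΔT = -33300 J.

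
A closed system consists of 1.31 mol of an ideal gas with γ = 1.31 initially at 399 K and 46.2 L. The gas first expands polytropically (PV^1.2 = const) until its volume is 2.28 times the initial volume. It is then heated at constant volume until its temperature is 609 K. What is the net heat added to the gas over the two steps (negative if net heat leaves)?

10700 J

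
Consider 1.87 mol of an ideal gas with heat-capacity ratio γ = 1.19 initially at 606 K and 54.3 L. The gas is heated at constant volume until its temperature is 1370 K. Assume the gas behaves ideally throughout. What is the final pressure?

392 kPa

P₁ = nRT₁/V₁ = 1.87×8.314×606/54.3 = 174 kPa.
Isochoric: V stays 54.3 L; P/T = const ⇒ T₂ = 1370 K, P₂ = 392 kPa.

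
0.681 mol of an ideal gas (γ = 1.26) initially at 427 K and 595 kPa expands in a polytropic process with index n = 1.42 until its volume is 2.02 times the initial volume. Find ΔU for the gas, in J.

-2380 J

V₁ = nRT₁/P₁ = 0.681×8.314×427/595 = 4.06 L.
Polytropic n=1.42: T₂ = T₁(V₁/V₂)^(n−1) = 427×(0.495)^0.42 = 318 K; P₂ = P₁(V₁/V₂)^n = 219 kPa.
For an ideal gas ΔU = nCvΔT with Cv = R/(γ−1) = 32.0 J/(mol·K).
ΔU = 0.681×32.0×(318−427) = -2380 J.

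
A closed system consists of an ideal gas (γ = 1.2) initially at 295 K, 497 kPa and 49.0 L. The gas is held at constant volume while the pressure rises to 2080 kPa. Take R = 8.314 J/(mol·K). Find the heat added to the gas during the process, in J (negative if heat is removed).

n = P₁V₁/(RT₁) = 497×49.0/(8.314×295) = 9.93 mol.
Isochoric: V stays 49.0 L; P/T = const ⇒ T₂ = 1230 K, P₂ = 2080 kPa.
W = 0 (no volume change).
ΔU = nCvΔT = 9.93×41.6×(1230−295) = 388000 J.
Q = ΔU = 388000 J.

388000 J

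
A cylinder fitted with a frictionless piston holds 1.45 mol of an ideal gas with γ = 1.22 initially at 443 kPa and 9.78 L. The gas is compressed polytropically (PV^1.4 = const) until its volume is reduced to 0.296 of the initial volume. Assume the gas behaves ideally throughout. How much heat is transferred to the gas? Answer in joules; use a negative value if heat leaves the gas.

T₁ = P₁V₁/(nR) = 443×9.78/(1.45×8.314) = 359 K.
Polytropic n=1.4: T₂ = T₁(V₁/V₂)^(n−1) = 359×(3.38)^0.40 = 585 K; P₂ = P₁(V₁/V₂)^n = 2440 kPa.
W = (P₁V₁−P₂V₂)/(n−1) = (443×9.78−2440×2.89)/0.40 = -6800 J.
ΔU = nCvΔT = 1.45×37.8×(585−359) = 12400 J.
Q = ΔU + W = 5560 J.

5560 J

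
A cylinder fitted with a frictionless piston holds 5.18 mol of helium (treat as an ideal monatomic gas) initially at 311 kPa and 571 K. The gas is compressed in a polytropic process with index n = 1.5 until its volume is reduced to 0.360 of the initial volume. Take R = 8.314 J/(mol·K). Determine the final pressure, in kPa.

1440 kPa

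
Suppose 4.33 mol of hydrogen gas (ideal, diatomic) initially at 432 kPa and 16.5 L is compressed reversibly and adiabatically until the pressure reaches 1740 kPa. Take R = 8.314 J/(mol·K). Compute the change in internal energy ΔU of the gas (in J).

T₁ = P₁V₁/(nR) = 432×16.5/(4.33×8.314) = 198 K.
Adiabatic: T₂/T₁ = (P₂/P₁)^((γ−1)/γ) ⇒ T₂ = 198×(4.03)^0.286 = 295 K; V₂ = 6.10 L.
For an ideal gas ΔU = nCvΔT with Cv = (5/2)R = 20.8 J/(mol·K).
ΔU = 4.33×20.8×(295−198) = 8710 J.

8710 J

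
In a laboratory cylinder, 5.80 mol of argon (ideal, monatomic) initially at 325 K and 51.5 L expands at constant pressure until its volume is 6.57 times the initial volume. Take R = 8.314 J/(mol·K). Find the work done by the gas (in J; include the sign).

P₁ = nRT₁/V₁ = 5.80×8.314×325/51.5 = 304 kPa.
Isobaric: P stays 304 kPa; V/T = const ⇒ T₂ = 2140 K, V₂ = 338 L.
W = PΔV = 304×(338−51.5) kPa·L = 87300 J.

87300 J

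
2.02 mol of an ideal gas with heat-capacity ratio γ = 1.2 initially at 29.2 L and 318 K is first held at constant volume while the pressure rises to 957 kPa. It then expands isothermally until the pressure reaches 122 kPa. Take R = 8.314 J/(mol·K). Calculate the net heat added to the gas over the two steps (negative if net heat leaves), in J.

171000 J

P₁ = nRT₁/V₁ = 2.02×8.314×318/29.2 = 183 kPa.
Step 1 — Isochoric: V stays 29.2 L; P/T = const ⇒ T₂ = 1660 K, P₂ = 957 kPa.
W = 0 (no volume change).
ΔU = nCvΔT = 2.02×41.6×(1660−318) = 113000 J.
Q = ΔU = 113000 J.
State after step 1: P = 957 kPa, V = 29.2 L, T = 1660 K.
Step 2 — Isothermal: T stays 1660 K; PV = const ⇒ V₂ = 229 L, P₂ = 122 kPa.
ΔU = 0 (ideal gas, T constant).
W = nRT ln(V₂/V₁) = 2.02×8.314×1660×ln(7.84) = 57600 J.
Q = ΔU + W = 57600 J.
Net over both steps: W = 57600 J, Q = 171000 J, ΔU = 113000 J.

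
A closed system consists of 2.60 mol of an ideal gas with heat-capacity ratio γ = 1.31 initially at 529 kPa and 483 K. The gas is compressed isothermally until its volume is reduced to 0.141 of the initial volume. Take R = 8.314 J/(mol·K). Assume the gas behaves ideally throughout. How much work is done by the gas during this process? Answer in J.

-20500 J

V₁ = nRT₁/P₁ = 2.60×8.314×483/529 = 19.7 L.
Isothermal: T stays 483 K; PV = const ⇒ V₂ = 2.78 L, P₂ = 3750 kPa.
W = nRT ln(V₂/V₁) = 2.60×8.314×483×ln(0.141) = -20500 J.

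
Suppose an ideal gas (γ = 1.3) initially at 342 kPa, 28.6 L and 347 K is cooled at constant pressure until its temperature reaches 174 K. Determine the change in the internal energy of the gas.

-16300 J

n = P₁V₁/(RT₁) = 342×28.6/(8.314×347) = 3.39 mol.
Isobaric: P stays 342 kPa; V/T = const ⇒ T₂ = 174 K, V₂ = 14.3 L.
For an ideal gas ΔU = nCvΔT with Cv = R/(γ−1) = 27.7 J/(mol·K).
ΔU = 3.39×27.7×(174−347) = -16300 J.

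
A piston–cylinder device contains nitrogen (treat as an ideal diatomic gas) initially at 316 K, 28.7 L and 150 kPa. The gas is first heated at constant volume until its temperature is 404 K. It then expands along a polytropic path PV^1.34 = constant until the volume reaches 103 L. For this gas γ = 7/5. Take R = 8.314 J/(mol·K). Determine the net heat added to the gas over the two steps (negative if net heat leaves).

n = P₁V₁/(RT₁) = 150×28.7/(8.314×316) = 1.64 mol.
Step 1 — Isochoric: V stays 28.7 L; P/T = const ⇒ T₂ = 404 K, P₂ = 192 kPa.
W = 0 (no volume change).
ΔU = nCvΔT = 1.64×20.8×(404−316) = 3000 J.
Q = ΔU = 3000 J.
State after step 1: P = 192 kPa, V = 28.7 L, T = 404 K.
Step 2 — Polytropic n=1.34: T₂ = T₁(V₁/V₂)^(n−1) = 404×(0.279)^0.34 = 262 K; P₂ = P₁(V₁/V₂)^n = 34.6 kPa.
W = (P₁V₁−P₂V₂)/(n−1) = (192×28.7−34.6×103)/0.34 = 5700 J.
ΔU = nCvΔT = 1.64×20.8×(262−404) = -4850 J.
Q = ΔU + W = 856 J.
Net over both steps: W = 5700 J, Q = 3850 J, ΔU = -1850 J.

3850 J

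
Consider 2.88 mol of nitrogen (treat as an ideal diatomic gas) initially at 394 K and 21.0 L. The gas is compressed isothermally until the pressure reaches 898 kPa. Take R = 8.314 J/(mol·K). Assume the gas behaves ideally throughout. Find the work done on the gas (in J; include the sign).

P₁ = nRT₁/V₁ = 2.88×8.314×394/21.0 = 449 kPa.
Isothermal: T stays 394 K; PV = const ⇒ V₂ = 10.5 L, P₂ = 898 kPa.
W = nRT ln(V₂/V₁) = 2.88×8.314×394×ln(0.500) = -6530 J.
Work done on the gas = −W_by = 6530 J.

6530 J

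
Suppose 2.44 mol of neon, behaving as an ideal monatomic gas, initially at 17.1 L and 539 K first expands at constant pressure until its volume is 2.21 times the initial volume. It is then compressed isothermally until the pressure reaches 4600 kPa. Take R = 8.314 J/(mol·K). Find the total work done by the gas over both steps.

-34500 J

P₁ = nRT₁/V₁ = 2.44×8.314×539/17.1 = 639 kPa.
Step 1 — Isobaric: P stays 639 kPa; V/T = const ⇒ T₂ = 1190 K, V₂ = 37.8 L.
W = PΔV = 639×(37.8−17.1) kPa·L = 13200 J.
ΔU = nCvΔT = 2.44×12.5×(1190−539) = 19800 J.
Q = ΔU + W = nCpΔT = 33100 J.
State after step 1: P = 639 kPa, V = 37.8 L, T = 1190 K.
Step 2 — Isothermal: T stays 1190 K; PV = const ⇒ V₂ = 5.25 L, P₂ = 4600 kPa.
ΔU = 0 (ideal gas, T constant).
W = nRT ln(V₂/V₁) = 2.44×8.314×1190×ln(0.139) = -47700 J.
Q = ΔU + W = -47700 J.
Net over both steps: W = -34500 J, Q = -14600 J, ΔU = 19800 J.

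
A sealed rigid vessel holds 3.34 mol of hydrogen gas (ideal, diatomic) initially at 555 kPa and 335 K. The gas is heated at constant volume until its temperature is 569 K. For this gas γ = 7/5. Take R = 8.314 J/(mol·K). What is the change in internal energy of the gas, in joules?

16200 J

V₁ = nRT₁/P₁ = 3.34×8.314×335/555 = 16.8 L.
Isochoric: V stays 16.8 L; P/T = const ⇒ T₂ = 569 K, P₂ = 943 kPa.
For an ideal gas ΔU = nCvΔT with Cv = (5/2)R = 20.8 J/(mol·K).
ΔU = 3.34×20.8×(569−335) = 16200 J.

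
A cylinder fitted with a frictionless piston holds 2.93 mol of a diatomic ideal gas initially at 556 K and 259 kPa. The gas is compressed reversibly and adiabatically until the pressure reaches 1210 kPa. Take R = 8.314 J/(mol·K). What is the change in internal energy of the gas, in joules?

V₁ = nRT₁/P₁ = 2.93×8.314×556/259 = 52.3 L.
Adiabatic: T₂/T₁ = (P₂/P₁)^((γ−1)/γ) ⇒ T₂ = 556×(4.67)^0.286 = 864 K; V₂ = 17.4 L.
For an ideal gas ΔU = nCvΔT with Cv = (5/2)R = 20.8 J/(mol·K).
ΔU = 2.93×20.8×(864−556) = 18700 J.

18700 J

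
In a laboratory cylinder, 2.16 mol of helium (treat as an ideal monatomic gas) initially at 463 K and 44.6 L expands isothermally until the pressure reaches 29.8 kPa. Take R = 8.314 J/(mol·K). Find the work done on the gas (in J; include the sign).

-15200 J

P₁ = nRT₁/V₁ = 2.16×8.314×463/44.6 = 186 kPa.
Isothermal: T stays 463 K; PV = const ⇒ V₂ = 279 L, P₂ = 29.8 kPa.
W = nRT ln(V₂/V₁) = 2.16×8.314×463×ln(6.26) = 15200 J.
Work done on the gas = −W_by = -15200 J.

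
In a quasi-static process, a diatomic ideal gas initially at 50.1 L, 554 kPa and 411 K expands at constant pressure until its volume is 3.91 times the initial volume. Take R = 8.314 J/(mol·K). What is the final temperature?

Isobaric: P stays 554 kPa; V/T = const ⇒ T₂ = 1610 K, V₂ = 196 L.

1610 K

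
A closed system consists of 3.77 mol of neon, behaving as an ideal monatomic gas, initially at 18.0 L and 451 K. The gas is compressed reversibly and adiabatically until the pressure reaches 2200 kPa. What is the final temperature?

681 K

P₁ = nRT₁/V₁ = 3.77×8.314×451/18.0 = 785 kPa.
Adiabatic: T₂/T₁ = (P₂/P₁)^((γ−1)/γ) ⇒ T₂ = 451×(2.80)^0.400 = 681 K; V₂ = 9.70 L.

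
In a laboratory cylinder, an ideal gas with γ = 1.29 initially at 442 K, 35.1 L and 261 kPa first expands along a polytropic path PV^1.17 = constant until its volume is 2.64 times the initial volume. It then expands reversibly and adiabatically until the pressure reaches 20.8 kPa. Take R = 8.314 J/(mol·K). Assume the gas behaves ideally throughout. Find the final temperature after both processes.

274 K

n = P₁V₁/(RT₁) = 261×35.1/(8.314×442) = 2.49 mol.
Step 1 — Polytropic n=1.17: T₂ = T₁(V₁/V₂)^(n−1) = 442×(0.379)^0.17 = 375 K; P₂ = P₁(V₁/V₂)^n = 83.8 kPa.
W = (P₁V₁−P₂V₂)/(n−1) = (261×35.1−83.8×92.7)/0.17 = 8200 J.
ΔU = nCvΔT = 2.49×28.7×(375−442) = -4810 J.
Q = ΔU + W = 3390 J.
State after step 1: P = 83.8 kPa, V = 92.7 L, T = 375 K.
Step 2 — Adiabatic: T₂/T₁ = (P₂/P₁)^((γ−1)/γ) ⇒ T₂ = 375×(0.248)^0.225 = 274 K; V₂ = 273 L.
ΔU = nCvΔT = 2.49×28.7×(274−375) = -7200 J.
Q = 0 for an adiabatic process, so W = −ΔU = 7200 J.
Net over both steps: W = 15400 J, Q = 3390 J, ΔU = -12000 J.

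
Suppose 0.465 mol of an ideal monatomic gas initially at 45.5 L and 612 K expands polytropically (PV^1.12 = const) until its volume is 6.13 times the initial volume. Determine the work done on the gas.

-3860 J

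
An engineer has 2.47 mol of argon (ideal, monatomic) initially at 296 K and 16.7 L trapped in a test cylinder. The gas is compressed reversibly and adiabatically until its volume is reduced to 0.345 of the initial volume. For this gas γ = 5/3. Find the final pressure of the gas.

P₁ = nRT₁/V₁ = 2.47×8.314×296/16.7 = 364 kPa.
Adiabatic: TV^(γ−1) = const ⇒ T₂ = 296×(2.90)^0.667 = 602 K; PV^γ = const ⇒ P₂ = 2140 kPa.

2140 kPa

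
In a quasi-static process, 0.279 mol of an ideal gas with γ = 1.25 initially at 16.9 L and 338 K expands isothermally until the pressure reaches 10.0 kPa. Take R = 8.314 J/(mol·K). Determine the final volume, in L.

P₁ = nRT₁/V₁ = 0.279×8.314×338/16.9 = 46.4 kPa.
Isothermal: T stays 338 K; PV = const ⇒ V₂ = 78.4 L, P₂ = 10.0 kPa.

78.4 L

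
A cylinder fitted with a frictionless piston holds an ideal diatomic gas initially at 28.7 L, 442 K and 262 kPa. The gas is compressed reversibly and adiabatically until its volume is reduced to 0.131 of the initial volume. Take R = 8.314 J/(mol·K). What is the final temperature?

997 K

Adiabatic: TV^(γ−1) = const ⇒ T₂ = 442×(7.63)^0.400 = 997 K; PV^γ = const ⇒ P₂ = 4510 kPa.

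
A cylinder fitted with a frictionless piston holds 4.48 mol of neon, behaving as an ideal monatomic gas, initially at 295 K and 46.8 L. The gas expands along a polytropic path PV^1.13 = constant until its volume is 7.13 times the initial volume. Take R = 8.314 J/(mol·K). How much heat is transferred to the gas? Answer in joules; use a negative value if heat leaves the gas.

P₁ = nRT₁/V₁ = 4.48×8.314×295/46.8 = 235 kPa.
Polytropic n=1.13: T₂ = T₁(V₁/V₂)^(n−1) = 295×(0.140)^0.13 = 229 K; P₂ = P₁(V₁/V₂)^n = 25.5 kPa.
W = (P₁V₁−P₂V₂)/(n−1) = (235×46.8−25.5×334)/0.13 = 19000 J.
ΔU = nCvΔT = 4.48×12.5×(229−295) = -3710 J.
Q = ΔU + W = 15300 J.

15300 J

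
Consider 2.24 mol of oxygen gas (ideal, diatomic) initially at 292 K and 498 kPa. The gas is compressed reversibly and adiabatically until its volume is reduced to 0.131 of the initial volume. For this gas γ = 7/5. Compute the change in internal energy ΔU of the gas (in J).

V₁ = nRT₁/P₁ = 2.24×8.314×292/498 = 10.9 L.
Adiabatic: TV^(γ−1) = const ⇒ T₂ = 292×(7.63)^0.400 = 658 K; PV^γ = const ⇒ P₂ = 8570 kPa.
For an ideal gas ΔU = nCvΔT with Cv = (5/2)R = 20.8 J/(mol·K).
ΔU = 2.24×20.8×(658−292) = 17100 J.

17100 J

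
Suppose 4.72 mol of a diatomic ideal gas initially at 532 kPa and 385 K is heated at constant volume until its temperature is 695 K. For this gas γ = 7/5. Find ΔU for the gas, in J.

30400 J

V₁ = nRT₁/P₁ = 4.72×8.314×385/532 = 28.4 L.
Isochoric: V stays 28.4 L; P/T = const ⇒ T₂ = 695 K, P₂ = 960 kPa.
For an ideal gas ΔU = nCvΔT with Cv = (5/2)R = 20.8 J/(mol·K).
ΔU = 4.72×20.8×(695−385) = 30400 J.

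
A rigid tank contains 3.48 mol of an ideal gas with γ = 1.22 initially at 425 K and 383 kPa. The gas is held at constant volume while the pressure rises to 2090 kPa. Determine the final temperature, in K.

V₁ = nRT₁/P₁ = 3.48×8.314×425/383 = 32.1 L.
Isochoric: V stays 32.1 L; P/T = const ⇒ T₂ = 2320 K, P₂ = 2090 kPa.

2320 K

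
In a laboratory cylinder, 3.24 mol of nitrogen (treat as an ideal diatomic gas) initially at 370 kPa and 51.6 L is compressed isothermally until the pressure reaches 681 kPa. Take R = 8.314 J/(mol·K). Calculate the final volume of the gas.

28.0 L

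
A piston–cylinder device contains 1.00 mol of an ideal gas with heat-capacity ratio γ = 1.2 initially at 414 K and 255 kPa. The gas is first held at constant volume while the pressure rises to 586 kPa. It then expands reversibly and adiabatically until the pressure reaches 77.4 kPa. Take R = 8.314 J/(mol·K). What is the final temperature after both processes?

V₁ = nRT₁/P₁ = 1.00×8.314×414/255 = 13.5 L.
Step 1 — Isochoric: V stays 13.5 L; P/T = const ⇒ T₂ = 951 K, P₂ = 586 kPa.
W = 0 (no volume change).
ΔU = nCvΔT = 1.00×41.6×(951−414) = 22300 J.
Q = ΔU = 22300 J.
State after step 1: P = 586 kPa, V = 13.5 L, T = 951 K.
Step 2 — Adiabatic: T₂/T₁ = (P₂/P₁)^((γ−1)/γ) ⇒ T₂ = 951×(0.132)^0.167 = 679 K; V₂ = 72.9 L.
ΔU = nCvΔT = 1.00×41.6×(679−951) = -11300 J.
Q = 0 for an adiabatic process, so W = −ΔU = 11300 J.
Net over both steps: W = 11300 J, Q = 22300 J, ΔU = 11000 J.

679 K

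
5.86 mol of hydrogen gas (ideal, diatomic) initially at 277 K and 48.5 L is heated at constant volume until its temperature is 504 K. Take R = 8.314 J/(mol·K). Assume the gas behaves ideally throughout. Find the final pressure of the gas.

P₁ = nRT₁/V₁ = 5.86×8.314×277/48.5 = 278 kPa.
Isochoric: V stays 48.5 L; P/T = const ⇒ T₂ = 504 K, P₂ = 506 kPa.

506 kPa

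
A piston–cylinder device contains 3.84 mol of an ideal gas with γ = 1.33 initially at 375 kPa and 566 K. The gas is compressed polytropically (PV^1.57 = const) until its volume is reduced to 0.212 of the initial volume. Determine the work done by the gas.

V₁ = nRT₁/P₁ = 3.84×8.314×566/375 = 48.2 L.
Polytropic n=1.57: T₂ = T₁(V₁/V₂)^(n−1) = 566×(4.72)^0.57 = 1370 K; P₂ = P₁(V₁/V₂)^n = 4280 kPa.
W = (P₁V₁−P₂V₂)/(n−1) = (375×48.2−4280×10.2)/0.57 = -45000 J.

-45000 J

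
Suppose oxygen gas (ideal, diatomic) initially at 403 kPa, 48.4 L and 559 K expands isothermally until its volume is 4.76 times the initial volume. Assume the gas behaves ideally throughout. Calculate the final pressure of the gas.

Isothermal: T stays 559 K; PV = const ⇒ V₂ = 230 L, P₂ = 84.7 kPa.

84.7 kPa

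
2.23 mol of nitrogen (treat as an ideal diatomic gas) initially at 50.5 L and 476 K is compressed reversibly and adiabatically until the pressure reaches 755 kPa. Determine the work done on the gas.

11500 J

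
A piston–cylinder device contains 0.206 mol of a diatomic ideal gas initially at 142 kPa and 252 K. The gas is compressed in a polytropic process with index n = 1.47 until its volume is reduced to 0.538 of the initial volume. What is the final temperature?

V₁ = nRT₁/P₁ = 0.206×8.314×252/142 = 3.04 L.
Polytropic n=1.47: T₂ = T₁(V₁/V₂)^(n−1) = 252×(1.86)^0.47 = 337 K; P₂ = P₁(V₁/V₂)^n = 353 kPa.

337 K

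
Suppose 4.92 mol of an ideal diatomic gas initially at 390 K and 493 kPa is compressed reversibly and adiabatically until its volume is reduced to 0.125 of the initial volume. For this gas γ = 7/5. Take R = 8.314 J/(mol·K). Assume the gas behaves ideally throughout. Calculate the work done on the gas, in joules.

V₁ = nRT₁/P₁ = 4.92×8.314×390/493 = 32.4 L.
Adiabatic: TV^(γ−1) = const ⇒ T₂ = 390×(8.00)^0.400 = 896 K; PV^γ = const ⇒ P₂ = 9060 kPa.
ΔU = nCvΔT = 4.92×20.8×(896−390) = 51700 J.
Q = 0 for an adiabatic process, so W = −ΔU = -51700 J.
Work done on the gas = −W_by = 51700 J.

51700 J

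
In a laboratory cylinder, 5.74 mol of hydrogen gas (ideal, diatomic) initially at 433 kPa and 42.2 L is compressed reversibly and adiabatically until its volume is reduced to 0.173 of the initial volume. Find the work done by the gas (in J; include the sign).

T₁ = P₁V₁/(nR) = 433×42.2/(5.74×8.314) = 383 K.
Adiabatic: TV^(γ−1) = const ⇒ T₂ = 383×(5.78)^0.400 = 772 K; PV^γ = const ⇒ P₂ = 5050 kPa.
ΔU = nCvΔT = 5.74×20.8×(772−383) = 46500 J.
Q = 0 for an adiabatic process, so W = −ΔU = -46500 J.

-46500 J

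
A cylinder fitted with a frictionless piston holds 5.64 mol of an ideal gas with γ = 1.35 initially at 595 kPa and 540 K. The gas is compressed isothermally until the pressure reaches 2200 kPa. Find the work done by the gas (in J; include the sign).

-33100 J

V₁ = nRT₁/P₁ = 5.64×8.314×540/595 = 42.6 L.
Isothermal: T stays 540 K; PV = const ⇒ V₂ = 11.5 L, P₂ = 2200 kPa.
W = nRT ln(V₂/V₁) = 5.64×8.314×540×ln(0.270) = -33100 J.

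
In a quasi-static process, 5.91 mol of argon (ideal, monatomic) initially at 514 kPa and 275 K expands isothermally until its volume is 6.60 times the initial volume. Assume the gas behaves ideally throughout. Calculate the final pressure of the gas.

V₁ = nRT₁/P₁ = 5.91×8.314×275/514 = 26.3 L.
Isothermal: T stays 275 K; PV = const ⇒ V₂ = 174 L, P₂ = 77.9 kPa.

77.9 kPa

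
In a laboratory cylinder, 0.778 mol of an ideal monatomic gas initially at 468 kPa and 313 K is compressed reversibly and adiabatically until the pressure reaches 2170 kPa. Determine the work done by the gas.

V₁ = nRT₁/P₁ = 0.778×8.314×313/468 = 4.33 L.
Adiabatic: T₂/T₁ = (P₂/P₁)^((γ−1)/γ) ⇒ T₂ = 313×(4.64)^0.400 = 578 K; V₂ = 1.72 L.
ΔU = nCvΔT = 0.778×12.5×(578−313) = 2570 J.
Q = 0 for an adiabatic process, so W = −ΔU = -2570 J.

-2570 J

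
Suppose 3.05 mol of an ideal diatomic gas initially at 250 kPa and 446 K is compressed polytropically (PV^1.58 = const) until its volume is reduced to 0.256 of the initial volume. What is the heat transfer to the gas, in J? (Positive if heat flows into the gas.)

V₁ = nRT₁/P₁ = 3.05×8.314×446/250 = 45.2 L.
Polytropic n=1.58: T₂ = T₁(V₁/V₂)^(n−1) = 446×(3.91)^0.58 = 983 K; P₂ = P₁(V₁/V₂)^n = 2150 kPa.
W = (P₁V₁−P₂V₂)/(n−1) = (250×45.2−2150×11.6)/0.58 = -23500 J.
ΔU = nCvΔT = 3.05×20.8×(983−446) = 34000 J.
Q = ΔU + W = 10600 J.

10600 J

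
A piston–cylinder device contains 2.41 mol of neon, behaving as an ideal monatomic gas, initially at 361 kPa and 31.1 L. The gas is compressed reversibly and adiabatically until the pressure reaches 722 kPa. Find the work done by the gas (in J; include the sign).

T₁ = P₁V₁/(nR) = 361×31.1/(2.41×8.314) = 560 K.
Adiabatic: T₂/T₁ = (P₂/P₁)^((γ−1)/γ) ⇒ T₂ = 560×(2.00)^0.400 = 739 K; V₂ = 20.5 L.
ΔU = nCvΔT = 2.41×12.5×(739−560) = 5380 J.
Q = 0 for an adiabatic process, so W = −ΔU = -5380 J.

-5380 J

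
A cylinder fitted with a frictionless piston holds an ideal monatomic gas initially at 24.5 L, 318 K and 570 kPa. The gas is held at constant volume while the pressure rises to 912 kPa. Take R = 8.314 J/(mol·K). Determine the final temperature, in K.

509 K

Isochoric: V stays 24.5 L; P/T = const ⇒ T₂ = 509 K, P₂ = 912 kPa.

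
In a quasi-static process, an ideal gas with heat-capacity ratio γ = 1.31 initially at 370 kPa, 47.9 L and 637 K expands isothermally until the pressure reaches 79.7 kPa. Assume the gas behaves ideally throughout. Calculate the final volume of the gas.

222 L

Isothermal: T stays 637 K; PV = const ⇒ V₂ = 222 L, P₂ = 79.7 kPa.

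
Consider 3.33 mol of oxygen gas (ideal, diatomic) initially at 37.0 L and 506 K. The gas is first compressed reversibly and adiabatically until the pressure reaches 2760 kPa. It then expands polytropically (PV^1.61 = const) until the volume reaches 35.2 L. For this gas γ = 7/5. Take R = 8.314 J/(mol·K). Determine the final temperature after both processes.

P₁ = nRT₁/V₁ = 3.33×8.314×506/37.0 = 379 kPa.
Step 1 — Adiabatic: T₂/T₁ = (P₂/P₁)^((γ−1)/γ) ⇒ T₂ = 506×(7.29)^0.286 = 893 K; V₂ = 8.95 L.
ΔU = nCvΔT = 3.33×20.8×(893−506) = 26800 J.
Q = 0 for an adiabatic process, so W = −ΔU = -26800 J.
State after step 1: P = 2760 kPa, V = 8.95 L, T = 893 K.
Step 2 — Polytropic n=1.61: T₂ = T₁(V₁/V₂)^(n−1) = 893×(0.254)^0.61 = 387 K; P₂ = P₁(V₁/V₂)^n = 305 kPa.
W = (P₁V₁−P₂V₂)/(n−1) = (2760×8.95−305×35.2)/0.61 = 22900 J.
ΔU = nCvΔT = 3.33×20.8×(387−893) = -35000 J.
Q = ΔU + W = -12000 J.
Net over both steps: W = -3820 J, Q = -12000 J, ΔU = -8220 J.

387 K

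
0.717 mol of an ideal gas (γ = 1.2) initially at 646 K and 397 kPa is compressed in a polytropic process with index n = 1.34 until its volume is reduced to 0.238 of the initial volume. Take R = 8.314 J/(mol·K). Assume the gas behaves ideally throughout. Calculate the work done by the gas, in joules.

-7130 J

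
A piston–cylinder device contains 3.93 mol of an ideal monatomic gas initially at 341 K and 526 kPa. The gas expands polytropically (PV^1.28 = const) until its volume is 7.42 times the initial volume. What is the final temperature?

V₁ = nRT₁/P₁ = 3.93×8.314×341/526 = 21.2 L.
Polytropic n=1.28: T₂ = T₁(V₁/V₂)^(n−1) = 341×(0.135)^0.28 = 195 K; P₂ = P₁(V₁/V₂)^n = 40.4 kPa.

195 K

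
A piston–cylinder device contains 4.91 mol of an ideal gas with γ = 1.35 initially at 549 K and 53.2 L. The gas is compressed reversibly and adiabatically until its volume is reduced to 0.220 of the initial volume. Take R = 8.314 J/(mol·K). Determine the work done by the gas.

P₁ = nRT₁/V₁ = 4.91×8.314×549/53.2 = 421 kPa.
Adiabatic: TV^(γ−1) = const ⇒ T₂ = 549×(4.55)^0.350 = 933 K; PV^γ = const ⇒ P₂ = 3250 kPa.
ΔU = nCvΔT = 4.91×23.8×(933−549) = 44700 J.
Q = 0 for an adiabatic process, so W = −ΔU = -44700 J.

-44700 J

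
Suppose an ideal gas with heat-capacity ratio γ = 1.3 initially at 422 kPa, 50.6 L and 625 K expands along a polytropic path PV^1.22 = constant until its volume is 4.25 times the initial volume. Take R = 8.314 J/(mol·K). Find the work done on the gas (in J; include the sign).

-26500 J

n = P₁V₁/(RT₁) = 422×50.6/(8.314×625) = 4.11 mol.
Polytropic n=1.22: T₂ = T₁(V₁/V₂)^(n−1) = 625×(0.235)^0.22 = 455 K; P₂ = P₁(V₁/V₂)^n = 72.2 kPa.
W = (P₁V₁−P₂V₂)/(n−1) = (422×50.6−72.2×215)/0.22 = 26500 J.
Work done on the gas = −W_by = -26500 J.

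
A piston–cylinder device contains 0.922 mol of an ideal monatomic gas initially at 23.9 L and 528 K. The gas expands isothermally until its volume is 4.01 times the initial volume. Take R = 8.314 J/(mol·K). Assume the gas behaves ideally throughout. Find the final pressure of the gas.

P₁ = nRT₁/V₁ = 0.922×8.314×528/23.9 = 169 kPa.
Isothermal: T stays 528 K; PV = const ⇒ V₂ = 95.8 L, P₂ = 42.2 kPa.

42.2 kPa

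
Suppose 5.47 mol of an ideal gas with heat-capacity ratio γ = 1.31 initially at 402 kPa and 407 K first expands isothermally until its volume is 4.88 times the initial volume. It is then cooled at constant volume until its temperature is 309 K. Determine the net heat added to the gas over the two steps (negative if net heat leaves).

15000 J

V₁ = nRT₁/P₁ = 5.47×8.314×407/402 = 46.0 L.
Step 1 — Isothermal: T stays 407 K; PV = const ⇒ V₂ = 225 L, P₂ = 82.4 kPa.
ΔU = 0 (ideal gas, T constant).
W = nRT ln(V₂/V₁) = 5.47×8.314×407×ln(4.88) = 29300 J.
Q = ΔU + W = 29300 J.
State after step 1: P = 82.4 kPa, V = 225 L, T = 407 K.
Step 2 — Isochoric: V stays 225 L; P/T = const ⇒ T₂ = 309 K, P₂ = 62.5 kPa.
W = 0 (no volume change).
ΔU = nCvΔT = 5.47×26.8×(309−407) = -14400 J.
Q = ΔU = -14400 J.
Net over both steps: W = 29300 J, Q = 15000 J, ΔU = -14400 J.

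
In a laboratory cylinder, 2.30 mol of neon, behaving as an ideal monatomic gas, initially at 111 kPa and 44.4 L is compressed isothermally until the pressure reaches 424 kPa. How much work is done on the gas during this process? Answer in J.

6610 J

T₁ = P₁V₁/(nR) = 111×44.4/(2.30×8.314) = 258 K.
Isothermal: T stays 258 K; PV = const ⇒ V₂ = 11.6 L, P₂ = 424 kPa.
W = nRT ln(V₂/V₁) = 2.30×8.314×258×ln(0.262) = -6610 J.
Work done on the gas = −W_by = 6610 J.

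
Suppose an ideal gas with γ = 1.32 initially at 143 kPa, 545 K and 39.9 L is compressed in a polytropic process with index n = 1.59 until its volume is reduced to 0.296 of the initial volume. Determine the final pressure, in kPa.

991 kPa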